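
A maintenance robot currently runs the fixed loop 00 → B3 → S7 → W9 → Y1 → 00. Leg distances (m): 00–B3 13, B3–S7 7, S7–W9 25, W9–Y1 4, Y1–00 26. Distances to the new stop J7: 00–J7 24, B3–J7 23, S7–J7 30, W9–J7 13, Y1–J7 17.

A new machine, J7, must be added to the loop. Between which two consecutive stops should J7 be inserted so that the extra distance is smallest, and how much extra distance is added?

Insertion cost between consecutive stops i–j is d(i,J7) + d(J7,j) − d(i,j):
  between 00 and B3: 24 + 23 − 13 = 34
  between B3 and S7: 23 + 30 − 7 = 46
  between S7 and W9: 30 + 13 − 25 = 18
  between W9 and Y1: 13 + 17 − 4 = 26
  between Y1 and 00: 17 + 24 − 26 = 15
Cheapest insertion is between Y1 and 00, adding 15.
New total = 75 + 15 = 90.

Minimum extra distance: 15 m, inserting J7 between Y1 and 00.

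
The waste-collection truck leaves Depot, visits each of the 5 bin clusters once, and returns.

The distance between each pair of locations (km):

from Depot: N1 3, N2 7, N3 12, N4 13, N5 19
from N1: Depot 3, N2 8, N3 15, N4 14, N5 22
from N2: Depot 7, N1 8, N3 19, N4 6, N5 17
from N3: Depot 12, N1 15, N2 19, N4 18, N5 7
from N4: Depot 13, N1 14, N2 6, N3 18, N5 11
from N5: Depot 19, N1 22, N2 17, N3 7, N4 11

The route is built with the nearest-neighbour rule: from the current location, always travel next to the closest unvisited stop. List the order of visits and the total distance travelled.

From Depot: distances to unvisited — N1=3, N2=7, N3=12, N4=13, N5=19. Nearest is N1 (3).
From N1: distances to unvisited — N2=8, N4=14, N3=15, N5=22. Nearest is N2 (8).
From N2: distances to unvisited — N4=6, N5=17, N3=19. Nearest is N4 (6).
From N4: distances to unvisited — N5=11, N3=18. Nearest is N5 (11).
From N5: distances to unvisited — N3=7. Nearest is N3 (7).
Return N3→Depot: 12.
Total = 3 + 8 + 6 + 11 + 7 + 12 = 47.

Nearest-neighbour total = 47 km; route Depot → N1 → N2 → N4 → N5 → N3 → Depot.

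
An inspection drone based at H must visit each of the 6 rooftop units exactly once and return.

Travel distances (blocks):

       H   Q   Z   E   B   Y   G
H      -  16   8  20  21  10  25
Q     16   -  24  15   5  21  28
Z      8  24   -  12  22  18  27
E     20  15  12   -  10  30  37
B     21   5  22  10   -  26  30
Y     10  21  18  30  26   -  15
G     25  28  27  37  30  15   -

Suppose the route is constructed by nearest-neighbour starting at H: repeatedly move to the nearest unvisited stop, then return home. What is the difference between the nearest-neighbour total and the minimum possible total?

H: Z=8, Y=10, Q=16, E=20, B=21, G=25 ⇒ Z
Z: E=12, Y=18, B=22, Q=24, G=27 ⇒ E
E: B=10, Q=15, Y=30, G=37 ⇒ B
B: Q=5, Y=26, G=30 ⇒ Q
Q: Y=21, G=28 ⇒ Y
Y: G=15 ⇒ G
NN route H → Z → E → B → Q → Y → G → H costs 96.
Optimal: H → Z → E → B → Q → G → Y → H costs 88 (by enumerating all 360 distinct tours).
Excess = 96 − 88 = 8.

The nearest-neighbour route is 8 blocks longer than optimal.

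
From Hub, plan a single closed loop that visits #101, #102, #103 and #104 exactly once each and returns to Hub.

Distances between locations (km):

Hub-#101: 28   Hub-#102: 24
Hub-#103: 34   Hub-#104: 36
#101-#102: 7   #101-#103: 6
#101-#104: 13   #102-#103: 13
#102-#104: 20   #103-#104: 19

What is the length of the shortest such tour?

Hub→#101→#102→#103→#104→Hub: 28+7+13+19+36 = 103
Hub→#101→#102→#104→#103→Hub: 28+7+20+19+34 = 108
Hub→#101→#103→#102→#104→Hub: 28+6+13+20+36 = 103
Hub→#101→#103→#104→#102→Hub: 28+6+19+20+24 = 97
Hub→#101→#104→#102→#103→Hub: 28+13+20+13+34 = 108
Hub→#101→#104→#103→#102→Hub: 28+13+19+13+24 = 97
Hub→#102→#101→#103→#104→Hub: 24+7+6+19+36 = 92
Hub→#102→#101→#104→#103→Hub: 24+7+13+19+34 = 97
Hub→#102→#103→#101→#104→Hub: 24+13+6+13+36 = 92
Hub→#102→#104→#101→#103→Hub: 24+20+13+6+34 = 97
Hub→#103→#101→#102→#104→Hub: 34+6+7+20+36 = 103
Hub→#103→#102→#101→#104→Hub: 34+13+7+13+36 = 103
The minimum is 92.
One optimal route: Hub → #102 → #101 → #103 → #104 → Hub (or its reverse).

92 km — the shortest possible round trip.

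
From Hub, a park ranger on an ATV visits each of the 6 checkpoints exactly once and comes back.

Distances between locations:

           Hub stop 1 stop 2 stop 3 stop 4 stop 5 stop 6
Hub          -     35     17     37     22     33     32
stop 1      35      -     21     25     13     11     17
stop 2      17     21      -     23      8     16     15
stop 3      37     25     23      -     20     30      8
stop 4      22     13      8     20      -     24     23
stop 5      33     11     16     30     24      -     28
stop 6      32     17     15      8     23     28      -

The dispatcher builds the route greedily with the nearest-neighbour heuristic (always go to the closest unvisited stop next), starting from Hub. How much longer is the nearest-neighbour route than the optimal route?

Excess over optimum: 11.

Hub: stop 2=17, stop 4=22, stop 6=32, stop 5=33, stop 1=35, stop 3=37 ⇒ stop 2
stop 2: stop 4=8, stop 6=15, stop 5=16, stop 1=21, stop 3=23 ⇒ stop 4
stop 4: stop 1=13, stop 3=20, stop 6=23, stop 5=24 ⇒ stop 1
stop 1: stop 5=11, stop 6=17, stop 3=25 ⇒ stop 5
stop 5: stop 6=28, stop 3=30 ⇒ stop 6
stop 6: stop 3=8 ⇒ stop 3
NN route Hub → stop 2 → stop 4 → stop 1 → stop 5 → stop 6 → stop 3 → Hub costs 122.
Optimal: Hub → stop 2 → stop 5 → stop 1 → stop 6 → stop 3 → stop 4 → Hub costs 111 (by enumerating all 360 distinct tours).
Excess = 122 − 111 = 11.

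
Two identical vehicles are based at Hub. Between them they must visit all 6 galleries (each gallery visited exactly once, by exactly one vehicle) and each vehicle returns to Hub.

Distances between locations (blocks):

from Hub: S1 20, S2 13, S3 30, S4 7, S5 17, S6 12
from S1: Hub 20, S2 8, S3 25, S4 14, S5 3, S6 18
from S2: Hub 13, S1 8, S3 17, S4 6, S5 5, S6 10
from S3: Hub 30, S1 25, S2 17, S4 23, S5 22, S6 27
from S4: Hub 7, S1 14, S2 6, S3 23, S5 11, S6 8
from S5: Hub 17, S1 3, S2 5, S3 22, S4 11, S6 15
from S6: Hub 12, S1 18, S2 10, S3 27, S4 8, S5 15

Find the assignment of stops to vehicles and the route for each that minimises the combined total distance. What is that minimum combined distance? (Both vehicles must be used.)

Minimum combined distance: 98 blocks.

Try each way of splitting the stops between the two vehicles (each non-empty) and, for each split, find the best tour for each vehicle:
  {S1} + {S2, S3, S4, S5, S6}: 40 + 79 = 119
  {S2} + {S1, S3, S4, S5, S6}: 26 + 85 = 111
  {S1, S2} + {S3, S4, S5, S6}: 41 + 79 = 120
  {S3} + {S1, S2, S4, S5, S6}: 60 + 51 = 111
  {S1, S3} + {S2, S4, S5, S6}: 75 + 45 = 120
  {S2, S3} + {S1, S4, S5, S6}: 60 + 51 = 111
  … (31 splits in total)
  {S4} + {S1, S2, S3, S5, S6}: 14 + 84 = 98  ← best
Best: vehicle 1 Hub → S4 → Hub = 14; vehicle 2 Hub → S1 → S5 → S2 → S3 → S6 → Hub = 84; combined 98.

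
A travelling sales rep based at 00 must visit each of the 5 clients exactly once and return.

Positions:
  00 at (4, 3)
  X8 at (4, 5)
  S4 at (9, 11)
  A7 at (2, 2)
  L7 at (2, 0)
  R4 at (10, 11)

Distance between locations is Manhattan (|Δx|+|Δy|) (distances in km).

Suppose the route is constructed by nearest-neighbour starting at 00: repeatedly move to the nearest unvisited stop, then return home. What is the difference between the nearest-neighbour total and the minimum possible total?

4 km longer than the optimal tour.

From 00: X8=2, A7=3, L7=5, S4=13, R4=14 → choose X8 (2).
From X8: A7=5, L7=7, S4=11, R4=12 → choose A7 (5).
From A7: L7=2, S4=16, R4=17 → choose L7 (2).
From L7: S4=18, R4=19 → choose S4 (18).
From S4: R4=1 → choose R4 (1).
NN route 00 → X8 → A7 → L7 → S4 → R4 → 00 costs 42.
Optimal: 00 → X8 → S4 → R4 → A7 → L7 → 00 costs 38 (by enumerating all 60 distinct tours).
Excess = 42 − 38 = 4.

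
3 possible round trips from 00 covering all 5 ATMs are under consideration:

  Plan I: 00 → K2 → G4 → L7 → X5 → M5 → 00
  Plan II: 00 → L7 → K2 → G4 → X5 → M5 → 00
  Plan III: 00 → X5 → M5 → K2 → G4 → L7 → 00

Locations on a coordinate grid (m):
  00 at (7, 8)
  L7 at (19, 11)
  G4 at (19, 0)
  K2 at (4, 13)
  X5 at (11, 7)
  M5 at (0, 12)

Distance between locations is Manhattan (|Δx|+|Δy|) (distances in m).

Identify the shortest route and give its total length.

80 m — Plan III is the shortest.

Plan I: 8 + 28 + 11 + 12 + 16 + 11 = 86
Plan II: 15 + 17 + 28 + 15 + 16 + 11 = 102
Plan III: 5 + 16 + 5 + 28 + 11 + 15 = 80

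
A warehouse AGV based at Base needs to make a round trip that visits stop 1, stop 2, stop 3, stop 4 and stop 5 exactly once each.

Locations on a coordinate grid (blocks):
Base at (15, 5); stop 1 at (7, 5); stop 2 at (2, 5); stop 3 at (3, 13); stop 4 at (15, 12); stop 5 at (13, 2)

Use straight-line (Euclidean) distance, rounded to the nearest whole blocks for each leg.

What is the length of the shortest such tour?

Base - stop 1 - stop 2 - stop 3 - stop 4 - stop 5 - Base: 8+5+8+12+10+4 = 47
Base - stop 1 - stop 2 - stop 3 - stop 5 - stop 4 - Base: 8+5+8+15+10+7 = 53
Base - stop 1 - stop 2 - stop 4 - stop 3 - stop 5 - Base: 8+5+15+12+15+4 = 59
Base - stop 1 - stop 2 - stop 4 - stop 5 - stop 3 - Base: 8+5+15+10+15+14 = 67
Base - stop 1 - stop 2 - stop 5 - stop 3 - stop 4 - Base: 8+5+11+15+12+7 = 58
Base - stop 1 - stop 2 - stop 5 - stop 4 - stop 3 - Base: 8+5+11+10+12+14 = 60
Base - stop 1 - stop 3 - stop 2 - stop 4 - stop 5 - Base: 8+9+8+15+10+4 = 54
Base - stop 1 - stop 3 - stop 2 - stop 5 - stop 4 - Base: 8+9+8+11+10+7 = 53
Base - stop 1 - stop 3 - stop 4 - stop 2 - stop 5 - Base: 8+9+12+15+11+4 = 59
Base - stop 1 - stop 3 - stop 4 - stop 5 - stop 2 - Base: 8+9+12+10+11+13 = 63
Base - stop 1 - stop 3 - stop 5 - stop 2 - stop 4 - Base: 8+9+15+11+15+7 = 65
Base - stop 1 - stop 3 - stop 5 - stop 4 - stop 2 - Base: 8+9+15+10+15+13 = 70
Base - stop 1 - stop 4 - stop 2 - stop 3 - stop 5 - Base: 8+11+15+8+15+4 = 61
Base - stop 1 - stop 4 - stop 2 - stop 5 - stop 3 - Base: 8+11+15+11+15+14 = 74
… (46 more)
Base - stop 4 - stop 3 - stop 2 - stop 1 - stop 5 - Base: 7+12+8+5+7+4 = 43  ← best
The minimum is 43.
One optimal route: Base → stop 4 → stop 3 → stop 2 → stop 1 → stop 5 → Base (or its reverse).

43 blocks — the shortest possible round trip.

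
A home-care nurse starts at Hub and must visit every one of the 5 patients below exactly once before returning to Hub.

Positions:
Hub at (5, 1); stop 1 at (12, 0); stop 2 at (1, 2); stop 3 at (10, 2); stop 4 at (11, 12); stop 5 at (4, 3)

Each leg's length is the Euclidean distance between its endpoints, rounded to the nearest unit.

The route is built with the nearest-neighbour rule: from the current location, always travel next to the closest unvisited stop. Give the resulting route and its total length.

From Hub: distances to unvisited — stop 5=2, stop 2=4, stop 3=5, stop 1=7, stop 4=13. Nearest is stop 5 (2).
From stop 5: distances to unvisited — stop 2=3, stop 3=6, stop 1=9, stop 4=11. Nearest is stop 2 (3).
From stop 2: distances to unvisited — stop 3=9, stop 1=11, stop 4=14. Nearest is stop 3 (9).
From stop 3: distances to unvisited — stop 1=3, stop 4=10. Nearest is stop 1 (3).
From stop 1: distances to unvisited — stop 4=12. Nearest is stop 4 (12).
Return stop 4→Hub: 13.
Total = 2 + 3 + 9 + 3 + 12 + 13 = 42.

Nearest-neighbour total = 42; route Hub → stop 5 → stop 2 → stop 3 → stop 1 → stop 4 → Hub.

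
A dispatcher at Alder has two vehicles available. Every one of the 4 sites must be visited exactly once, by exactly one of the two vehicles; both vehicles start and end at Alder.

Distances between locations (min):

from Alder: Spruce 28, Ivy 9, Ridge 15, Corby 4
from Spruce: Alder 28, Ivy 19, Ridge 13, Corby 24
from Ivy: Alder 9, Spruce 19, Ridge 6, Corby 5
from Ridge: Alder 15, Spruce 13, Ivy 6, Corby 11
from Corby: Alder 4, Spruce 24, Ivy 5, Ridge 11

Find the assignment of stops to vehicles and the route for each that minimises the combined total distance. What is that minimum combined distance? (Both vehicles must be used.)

Minimum combined distance: 64 min.

Check every non-empty split of the stops between the two vehicles; for each half take its own optimal tour:
  {Spruce} + {Ivy, Ridge, Corby}: 56 + 30 = 86
  {Ivy} + {Spruce, Ridge, Corby}: 18 + 56 = 74
  {Spruce, Ivy} + {Ridge, Corby}: 56 + 30 = 86
  {Ridge} + {Spruce, Ivy, Corby}: 30 + 56 = 86
  {Spruce, Ridge} + {Ivy, Corby}: 56 + 18 = 74
  {Ivy, Ridge} + {Spruce, Corby}: 30 + 56 = 86
  … (7 splits in total)
  {Spruce, Ivy, Ridge} + {Corby}: 56 + 8 = 64  ← best
Best: vehicle 1 Alder → Spruce → Ridge → Ivy → Alder = 56; vehicle 2 Alder → Corby → Alder = 8; combined 64.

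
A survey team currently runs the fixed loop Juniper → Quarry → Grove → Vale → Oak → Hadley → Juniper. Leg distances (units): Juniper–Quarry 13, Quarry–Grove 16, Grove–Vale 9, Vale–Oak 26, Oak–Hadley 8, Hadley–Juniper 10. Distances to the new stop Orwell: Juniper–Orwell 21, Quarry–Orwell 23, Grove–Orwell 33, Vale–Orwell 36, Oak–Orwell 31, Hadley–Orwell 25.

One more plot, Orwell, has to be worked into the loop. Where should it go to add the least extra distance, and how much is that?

Minimum extra distance: 31, inserting Orwell between Juniper and Quarry.

Insertion cost between consecutive stops i–j is d(i,Orwell) + d(Orwell,j) − d(i,j):
  between Juniper and Quarry: 21 + 23 − 13 = 31
  between Quarry and Grove: 23 + 33 − 16 = 40
  between Grove and Vale: 33 + 36 − 9 = 60
  between Vale and Oak: 36 + 31 − 26 = 41
  between Oak and Hadley: 31 + 25 − 8 = 48
  between Hadley and Juniper: 25 + 21 − 10 = 36
Cheapest insertion is between Juniper and Quarry, adding 31.
New total = 82 + 31 = 113.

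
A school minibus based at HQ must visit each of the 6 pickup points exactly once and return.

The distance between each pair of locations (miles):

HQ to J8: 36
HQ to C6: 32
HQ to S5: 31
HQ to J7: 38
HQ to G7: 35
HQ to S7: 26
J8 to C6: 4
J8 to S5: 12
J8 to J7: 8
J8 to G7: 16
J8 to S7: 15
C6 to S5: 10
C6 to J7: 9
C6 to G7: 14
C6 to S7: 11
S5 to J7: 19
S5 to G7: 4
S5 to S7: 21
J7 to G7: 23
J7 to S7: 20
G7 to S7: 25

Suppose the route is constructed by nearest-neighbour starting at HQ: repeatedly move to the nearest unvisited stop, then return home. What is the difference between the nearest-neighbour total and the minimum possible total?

HQ: S7=26, S5=31, C6=32, G7=35, J8=36, J7=38 ⇒ S7
S7: C6=11, J8=15, J7=20, S5=21, G7=25 ⇒ C6
C6: J8=4, J7=9, S5=10, G7=14 ⇒ J8
J8: J7=8, S5=12, G7=16 ⇒ J7
J7: S5=19, G7=23 ⇒ S5
S5: G7=4 ⇒ G7
NN route HQ → S7 → C6 → J8 → J7 → S5 → G7 → HQ costs 107.
Optimal: HQ → S5 → G7 → J8 → J7 → C6 → S7 → HQ costs 105 (by enumerating all 360 distinct tours).
Excess = 107 − 105 = 2.

2 miles longer than the optimal tour.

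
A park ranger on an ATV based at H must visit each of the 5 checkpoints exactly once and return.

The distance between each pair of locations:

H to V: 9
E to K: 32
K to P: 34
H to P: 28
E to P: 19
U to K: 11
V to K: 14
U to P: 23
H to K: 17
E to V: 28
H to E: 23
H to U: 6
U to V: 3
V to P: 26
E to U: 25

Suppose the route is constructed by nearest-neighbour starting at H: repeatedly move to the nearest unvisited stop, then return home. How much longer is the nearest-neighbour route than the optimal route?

Excess over optimum: 3.

H: U=6, V=9, K=17, E=23, P=28 ⇒ U
U: V=3, K=11, P=23, E=25 ⇒ V
V: K=14, P=26, E=28 ⇒ K
K: E=32, P=34 ⇒ E
E: P=19 ⇒ P
NN route H → U → V → K → E → P → H costs 102.
Optimal: H → E → P → U → V → K → H costs 99 (by enumerating all 60 distinct tours).
Excess = 102 − 99 = 3.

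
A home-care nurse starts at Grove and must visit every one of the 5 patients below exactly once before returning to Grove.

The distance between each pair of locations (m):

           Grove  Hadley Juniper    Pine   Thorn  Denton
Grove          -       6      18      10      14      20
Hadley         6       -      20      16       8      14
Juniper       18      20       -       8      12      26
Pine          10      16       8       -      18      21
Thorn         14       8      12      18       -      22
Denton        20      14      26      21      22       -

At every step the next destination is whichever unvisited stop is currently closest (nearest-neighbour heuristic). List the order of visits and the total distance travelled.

Nearest-neighbour total = 75 m; route Grove → Hadley → Thorn → Juniper → Pine → Denton → Grove.

From Grove: distances to unvisited — Hadley=6, Pine=10, Thorn=14, Juniper=18, Denton=20. Nearest is Hadley (6).
From Hadley: distances to unvisited — Thorn=8, Denton=14, Pine=16, Juniper=20. Nearest is Thorn (8).
From Thorn: distances to unvisited — Juniper=12, Pine=18, Denton=22. Nearest is Juniper (12).
From Juniper: distances to unvisited — Pine=8, Denton=26. Nearest is Pine (8).
From Pine: distances to unvisited — Denton=21. Nearest is Denton (21).
Return Denton→Grove: 20.
Total = 6 + 8 + 12 + 8 + 21 + 20 = 75.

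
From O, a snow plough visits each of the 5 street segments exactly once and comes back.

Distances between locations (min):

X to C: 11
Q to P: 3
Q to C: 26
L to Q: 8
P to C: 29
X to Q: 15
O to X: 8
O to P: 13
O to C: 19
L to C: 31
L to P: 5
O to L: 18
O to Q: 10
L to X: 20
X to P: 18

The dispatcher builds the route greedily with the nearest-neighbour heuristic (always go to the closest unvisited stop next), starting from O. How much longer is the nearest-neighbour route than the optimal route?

From O: X=8, Q=10, P=13, L=18, C=19 → choose X (8).
From X: C=11, Q=15, P=18, L=20 → choose C (11).
From C: Q=26, P=29, L=31 → choose Q (26).
From Q: P=3, L=8 → choose P (3).
From P: L=5 → choose L (5).
NN route O → X → C → Q → P → L → O costs 71.
Optimal: O → X → C → L → P → Q → O costs 68 (by enumerating all 60 distinct tours).
Excess = 71 − 68 = 3.

The nearest-neighbour route is 3 min longer than optimal.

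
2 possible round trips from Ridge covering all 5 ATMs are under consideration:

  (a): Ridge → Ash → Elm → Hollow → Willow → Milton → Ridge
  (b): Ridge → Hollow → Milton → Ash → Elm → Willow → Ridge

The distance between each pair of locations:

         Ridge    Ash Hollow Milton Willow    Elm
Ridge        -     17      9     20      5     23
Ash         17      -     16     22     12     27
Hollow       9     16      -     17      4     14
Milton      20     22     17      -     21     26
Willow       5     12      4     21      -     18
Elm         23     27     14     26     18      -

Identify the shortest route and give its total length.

Shortest is (b), total 98.

(a): 17 + 27 + 14 + 4 + 21 + 20 = 103
(b): 9 + 17 + 22 + 27 + 18 + 5 = 98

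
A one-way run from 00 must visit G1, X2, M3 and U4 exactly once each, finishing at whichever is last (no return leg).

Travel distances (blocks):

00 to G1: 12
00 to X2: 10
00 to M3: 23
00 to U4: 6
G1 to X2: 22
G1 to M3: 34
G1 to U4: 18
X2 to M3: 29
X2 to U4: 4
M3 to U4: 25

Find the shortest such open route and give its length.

Minimum one-way distance = 63 blocks.

There are 4! = 24 possible orderings.
00→G1→X2→M3→U4: 12+22+29+25 = 88
00→G1→X2→U4→M3: 12+22+4+25 = 63
00→G1→M3→X2→U4: 12+34+29+4 = 79
00→G1→M3→U4→X2: 12+34+25+4 = 75
00→G1→U4→X2→M3: 12+18+4+29 = 63
00→G1→U4→M3→X2: 12+18+25+29 = 84
00→X2→G1→M3→U4: 10+22+34+25 = 91
00→X2→G1→U4→M3: 10+22+18+25 = 75
00→X2→M3→G1→U4: 10+29+34+18 = 91
00→X2→M3→U4→G1: 10+29+25+18 = 82
00→X2→U4→G1→M3: 10+4+18+34 = 66
00→X2→U4→M3→G1: 10+4+25+34 = 73
00→M3→G1→X2→U4: 23+34+22+4 = 83
00→M3→G1→U4→X2: 23+34+18+4 = 79
… (10 more)
The minimum is 63.
One shortest path: 00 → G1 → X2 → U4 → M3.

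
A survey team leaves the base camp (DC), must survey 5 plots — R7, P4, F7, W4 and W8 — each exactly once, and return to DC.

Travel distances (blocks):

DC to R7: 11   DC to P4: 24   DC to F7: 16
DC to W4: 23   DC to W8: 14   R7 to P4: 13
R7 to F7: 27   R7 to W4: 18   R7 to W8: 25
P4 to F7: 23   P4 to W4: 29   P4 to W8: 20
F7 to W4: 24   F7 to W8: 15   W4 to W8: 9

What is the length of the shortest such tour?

DC → R7 → P4 → F7 → W4 → W8 → DC: 11+13+23+24+9+14 = 94
DC → R7 → P4 → F7 → W8 → W4 → DC: 11+13+23+15+9+23 = 94
DC → R7 → P4 → W4 → F7 → W8 → DC: 11+13+29+24+15+14 = 106
DC → R7 → P4 → W4 → W8 → F7 → DC: 11+13+29+9+15+16 = 93
DC → R7 → P4 → W8 → F7 → W4 → DC: 11+13+20+15+24+23 = 106
DC → R7 → P4 → W8 → W4 → F7 → DC: 11+13+20+9+24+16 = 93
DC → R7 → F7 → P4 → W4 → W8 → DC: 11+27+23+29+9+14 = 113
DC → R7 → F7 → P4 → W8 → W4 → DC: 11+27+23+20+9+23 = 113
DC → R7 → F7 → W4 → P4 → W8 → DC: 11+27+24+29+20+14 = 125
DC → R7 → F7 → W4 → W8 → P4 → DC: 11+27+24+9+20+24 = 115
DC → R7 → F7 → W8 → P4 → W4 → DC: 11+27+15+20+29+23 = 125
DC → R7 → F7 → W8 → W4 → P4 → DC: 11+27+15+9+29+24 = 115
DC → R7 → W4 → P4 → F7 → W8 → DC: 11+18+29+23+15+14 = 110
DC → R7 → W4 → P4 → W8 → F7 → DC: 11+18+29+20+15+16 = 109
… (46 more)
The minimum is 93.
One optimal route: DC → R7 → P4 → W4 → W8 → F7 → DC (or its reverse).

Shortest round trip = 93 blocks.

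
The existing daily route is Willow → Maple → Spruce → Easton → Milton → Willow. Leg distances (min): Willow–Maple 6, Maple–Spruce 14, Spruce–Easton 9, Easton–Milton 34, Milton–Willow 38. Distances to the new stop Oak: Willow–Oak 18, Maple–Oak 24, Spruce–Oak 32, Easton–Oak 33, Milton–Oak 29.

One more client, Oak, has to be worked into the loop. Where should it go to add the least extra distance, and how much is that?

Insertion cost between consecutive stops i–j is d(i,Oak) + d(Oak,j) − d(i,j):
  between Willow and Maple: 18 + 24 − 6 = 36
  between Maple and Spruce: 24 + 32 − 14 = 42
  between Spruce and Easton: 32 + 33 − 9 = 56
  between Easton and Milton: 33 + 29 − 34 = 28
  between Milton and Willow: 29 + 18 − 38 = 9
Cheapest insertion is between Milton and Willow, adding 9.
New total = 101 + 9 = 110.

Minimum extra distance: 9 min, inserting Oak between Milton and Willow.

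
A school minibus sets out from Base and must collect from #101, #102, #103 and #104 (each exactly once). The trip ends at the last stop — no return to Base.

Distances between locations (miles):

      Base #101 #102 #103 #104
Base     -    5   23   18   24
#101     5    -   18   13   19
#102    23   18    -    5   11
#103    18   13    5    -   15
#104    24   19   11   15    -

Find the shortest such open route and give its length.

There are 4! = 24 possible orderings.
Base → #101 → #102 → #103 → #104: 5+18+5+15 = 43
Base → #101 → #102 → #104 → #103: 5+18+11+15 = 49
Base → #101 → #103 → #102 → #104: 5+13+5+11 = 34
Base → #101 → #103 → #104 → #102: 5+13+15+11 = 44
Base → #101 → #104 → #102 → #103: 5+19+11+5 = 40
Base → #101 → #104 → #103 → #102: 5+19+15+5 = 44
Base → #102 → #101 → #103 → #104: 23+18+13+15 = 69
Base → #102 → #101 → #104 → #103: 23+18+19+15 = 75
Base → #102 → #103 → #101 → #104: 23+5+13+19 = 60
Base → #102 → #103 → #104 → #101: 23+5+15+19 = 62
Base → #102 → #104 → #101 → #103: 23+11+19+13 = 66
Base → #102 → #104 → #103 → #101: 23+11+15+13 = 62
Base → #103 → #101 → #102 → #104: 18+13+18+11 = 60
Base → #103 → #101 → #104 → #102: 18+13+19+11 = 61
… (10 more)
The minimum is 34.
One shortest path: Base → #101 → #103 → #102 → #104.

34 miles — the minimum one-way total.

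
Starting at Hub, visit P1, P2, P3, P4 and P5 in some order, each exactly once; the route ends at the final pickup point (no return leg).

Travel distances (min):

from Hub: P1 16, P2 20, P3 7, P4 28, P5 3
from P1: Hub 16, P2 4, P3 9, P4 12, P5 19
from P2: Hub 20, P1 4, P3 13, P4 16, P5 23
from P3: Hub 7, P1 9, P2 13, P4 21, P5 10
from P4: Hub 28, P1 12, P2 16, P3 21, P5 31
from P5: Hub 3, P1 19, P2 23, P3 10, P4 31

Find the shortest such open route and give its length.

Minimum one-way distance = 42 min.

There are 5! = 120 possible orderings.
Hub→P1→P2→P3→P4→P5: 16+4+13+21+31 = 85
Hub→P1→P2→P3→P5→P4: 16+4+13+10+31 = 74
Hub→P1→P2→P4→P3→P5: 16+4+16+21+10 = 67
Hub→P1→P2→P4→P5→P3: 16+4+16+31+10 = 77
Hub→P1→P2→P5→P3→P4: 16+4+23+10+21 = 74
Hub→P1→P2→P5→P4→P3: 16+4+23+31+21 = 95
Hub→P1→P3→P2→P4→P5: 16+9+13+16+31 = 85
Hub→P1→P3→P2→P5→P4: 16+9+13+23+31 = 92
Hub→P1→P3→P4→P2→P5: 16+9+21+16+23 = 85
Hub→P1→P3→P4→P5→P2: 16+9+21+31+23 = 100
Hub→P1→P3→P5→P2→P4: 16+9+10+23+16 = 74
Hub→P1→P3→P5→P4→P2: 16+9+10+31+16 = 82
Hub→P1→P4→P2→P3→P5: 16+12+16+13+10 = 67
Hub→P1→P4→P2→P5→P3: 16+12+16+23+10 = 77
… (106 more)
Hub→P5→P3→P1→P2→P4: 3+10+9+4+16 = 42  ← best
The minimum is 42.
One shortest path: Hub → P5 → P3 → P1 → P2 → P4.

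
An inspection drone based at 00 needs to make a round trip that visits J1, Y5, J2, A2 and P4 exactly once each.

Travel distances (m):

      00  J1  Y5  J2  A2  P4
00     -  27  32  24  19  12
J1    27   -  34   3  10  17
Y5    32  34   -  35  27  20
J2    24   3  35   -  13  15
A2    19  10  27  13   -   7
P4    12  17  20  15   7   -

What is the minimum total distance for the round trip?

Shortest round trip = 96 m.

00 - J1 - Y5 - J2 - A2 - P4 - 00: 27+34+35+13+7+12 = 128
00 - J1 - Y5 - J2 - P4 - A2 - 00: 27+34+35+15+7+19 = 137
00 - J1 - Y5 - A2 - J2 - P4 - 00: 27+34+27+13+15+12 = 128
00 - J1 - Y5 - A2 - P4 - J2 - 00: 27+34+27+7+15+24 = 134
00 - J1 - Y5 - P4 - J2 - A2 - 00: 27+34+20+15+13+19 = 128
00 - J1 - Y5 - P4 - A2 - J2 - 00: 27+34+20+7+13+24 = 125
00 - J1 - J2 - Y5 - A2 - P4 - 00: 27+3+35+27+7+12 = 111
00 - J1 - J2 - Y5 - P4 - A2 - 00: 27+3+35+20+7+19 = 111
00 - J1 - J2 - A2 - Y5 - P4 - 00: 27+3+13+27+20+12 = 102
00 - J1 - J2 - A2 - P4 - Y5 - 00: 27+3+13+7+20+32 = 102
00 - J1 - J2 - P4 - Y5 - A2 - 00: 27+3+15+20+27+19 = 111
00 - J1 - J2 - P4 - A2 - Y5 - 00: 27+3+15+7+27+32 = 111
00 - J1 - A2 - Y5 - J2 - P4 - 00: 27+10+27+35+15+12 = 126
00 - J1 - A2 - Y5 - P4 - J2 - 00: 27+10+27+20+15+24 = 123
… (46 more)
00 - Y5 - P4 - A2 - J1 - J2 - 00: 32+20+7+10+3+24 = 96  ← best
The minimum is 96.
One optimal route: 00 → Y5 → P4 → A2 → J1 → J2 → 00 (or its reverse).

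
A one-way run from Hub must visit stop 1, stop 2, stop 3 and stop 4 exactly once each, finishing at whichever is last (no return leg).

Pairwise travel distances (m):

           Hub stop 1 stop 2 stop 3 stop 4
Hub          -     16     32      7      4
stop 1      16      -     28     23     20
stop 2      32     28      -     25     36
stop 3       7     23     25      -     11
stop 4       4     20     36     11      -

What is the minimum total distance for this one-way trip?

Minimum one-way distance = 66 m.

There are 4! = 24 possible orderings.
Hub → stop 1 → stop 2 → stop 3 → stop 4: 16+28+25+11 = 80
Hub → stop 1 → stop 2 → stop 4 → stop 3: 16+28+36+11 = 91
Hub → stop 1 → stop 3 → stop 2 → stop 4: 16+23+25+36 = 100
Hub → stop 1 → stop 3 → stop 4 → stop 2: 16+23+11+36 = 86
Hub → stop 1 → stop 4 → stop 2 → stop 3: 16+20+36+25 = 97
Hub → stop 1 → stop 4 → stop 3 → stop 2: 16+20+11+25 = 72
Hub → stop 2 → stop 1 → stop 3 → stop 4: 32+28+23+11 = 94
Hub → stop 2 → stop 1 → stop 4 → stop 3: 32+28+20+11 = 91
Hub → stop 2 → stop 3 → stop 1 → stop 4: 32+25+23+20 = 100
Hub → stop 2 → stop 3 → stop 4 → stop 1: 32+25+11+20 = 88
Hub → stop 2 → stop 4 → stop 1 → stop 3: 32+36+20+23 = 111
Hub → stop 2 → stop 4 → stop 3 → stop 1: 32+36+11+23 = 102
Hub → stop 3 → stop 1 → stop 2 → stop 4: 7+23+28+36 = 94
Hub → stop 3 → stop 1 → stop 4 → stop 2: 7+23+20+36 = 86
… (10 more)
Hub → stop 3 → stop 4 → stop 1 → stop 2: 7+11+20+28 = 66  ← best
The minimum is 66.
One shortest path: Hub → stop 3 → stop 4 → stop 1 → stop 2.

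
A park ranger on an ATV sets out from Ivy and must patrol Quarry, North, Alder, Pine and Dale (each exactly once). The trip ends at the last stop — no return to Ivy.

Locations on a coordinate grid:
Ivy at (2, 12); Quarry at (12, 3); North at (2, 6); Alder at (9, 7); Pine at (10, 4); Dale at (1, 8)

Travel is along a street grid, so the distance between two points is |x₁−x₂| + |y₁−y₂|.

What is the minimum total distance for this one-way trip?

23 — the minimum one-way total.

There are 5! = 120 possible orderings.
Ivy → Quarry → North → Alder → Pine → Dale: 19+13+8+4+13 = 57
Ivy → Quarry → North → Alder → Dale → Pine: 19+13+8+9+13 = 62
Ivy → Quarry → North → Pine → Alder → Dale: 19+13+10+4+9 = 55
Ivy → Quarry → North → Pine → Dale → Alder: 19+13+10+13+9 = 64
Ivy → Quarry → North → Dale → Alder → Pine: 19+13+3+9+4 = 48
Ivy → Quarry → North → Dale → Pine → Alder: 19+13+3+13+4 = 52
Ivy → Quarry → Alder → North → Pine → Dale: 19+7+8+10+13 = 57
Ivy → Quarry → Alder → North → Dale → Pine: 19+7+8+3+13 = 50
Ivy → Quarry → Alder → Pine → North → Dale: 19+7+4+10+3 = 43
Ivy → Quarry → Alder → Pine → Dale → North: 19+7+4+13+3 = 46
Ivy → Quarry → Alder → Dale → North → Pine: 19+7+9+3+10 = 48
Ivy → Quarry → Alder → Dale → Pine → North: 19+7+9+13+10 = 58
Ivy → Quarry → Pine → North → Alder → Dale: 19+3+10+8+9 = 49
Ivy → Quarry → Pine → North → Dale → Alder: 19+3+10+3+9 = 44
… (106 more)
Ivy → Dale → North → Alder → Pine → Quarry: 5+3+8+4+3 = 23  ← best
The minimum is 23.
One shortest path: Ivy → Dale → North → Alder → Pine → Quarry.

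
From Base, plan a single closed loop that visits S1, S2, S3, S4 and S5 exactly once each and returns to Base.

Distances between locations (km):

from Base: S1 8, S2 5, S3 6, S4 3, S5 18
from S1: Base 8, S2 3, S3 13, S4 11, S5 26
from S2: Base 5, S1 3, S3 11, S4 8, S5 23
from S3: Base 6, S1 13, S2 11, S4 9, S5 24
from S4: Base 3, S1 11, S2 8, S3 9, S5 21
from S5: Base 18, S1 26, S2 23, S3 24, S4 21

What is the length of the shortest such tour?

There are 60 distinct closed tours to check (reversals are equivalent).
Base-S1-S2-S3-S4-S5-Base: 8+3+11+9+21+18 = 70
Base-S1-S2-S3-S5-S4-Base: 8+3+11+24+21+3 = 70
Base-S1-S2-S4-S3-S5-Base: 8+3+8+9+24+18 = 70
Base-S1-S2-S4-S5-S3-Base: 8+3+8+21+24+6 = 70
Base-S1-S2-S5-S3-S4-Base: 8+3+23+24+9+3 = 70
Base-S1-S2-S5-S4-S3-Base: 8+3+23+21+9+6 = 70
Base-S1-S3-S2-S4-S5-Base: 8+13+11+8+21+18 = 79
Base-S1-S3-S2-S5-S4-Base: 8+13+11+23+21+3 = 79
Base-S1-S3-S4-S2-S5-Base: 8+13+9+8+23+18 = 79
Base-S1-S3-S4-S5-S2-Base: 8+13+9+21+23+5 = 79
Base-S1-S3-S5-S2-S4-Base: 8+13+24+23+8+3 = 79
Base-S1-S3-S5-S4-S2-Base: 8+13+24+21+8+5 = 79
Base-S1-S4-S2-S3-S5-Base: 8+11+8+11+24+18 = 80
Base-S1-S4-S2-S5-S3-Base: 8+11+8+23+24+6 = 80
… (46 more)
Base-S2-S1-S3-S4-S5-Base: 5+3+13+9+21+18 = 69  ← best
The minimum is 69.
One optimal route: Base → S2 → S1 → S3 → S4 → S5 → Base (or its reverse).

Minimum total distance: 69 km.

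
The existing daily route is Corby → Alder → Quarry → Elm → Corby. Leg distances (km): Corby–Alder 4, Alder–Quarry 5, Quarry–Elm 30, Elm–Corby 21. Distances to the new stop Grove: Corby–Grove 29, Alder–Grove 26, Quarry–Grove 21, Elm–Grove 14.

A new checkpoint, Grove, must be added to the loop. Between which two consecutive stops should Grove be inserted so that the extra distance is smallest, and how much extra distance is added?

Insertion cost between consecutive stops i–j is d(i,Grove) + d(Grove,j) − d(i,j):
  between Corby and Alder: 29 + 26 − 4 = 51
  between Alder and Quarry: 26 + 21 − 5 = 42
  between Quarry and Elm: 21 + 14 − 30 = 5
  between Elm and Corby: 14 + 29 − 21 = 22
Cheapest insertion is between Quarry and Elm, adding 5.
New total = 60 + 5 = 65.

Adding 5 km by placing Grove on the Quarry–Elm leg.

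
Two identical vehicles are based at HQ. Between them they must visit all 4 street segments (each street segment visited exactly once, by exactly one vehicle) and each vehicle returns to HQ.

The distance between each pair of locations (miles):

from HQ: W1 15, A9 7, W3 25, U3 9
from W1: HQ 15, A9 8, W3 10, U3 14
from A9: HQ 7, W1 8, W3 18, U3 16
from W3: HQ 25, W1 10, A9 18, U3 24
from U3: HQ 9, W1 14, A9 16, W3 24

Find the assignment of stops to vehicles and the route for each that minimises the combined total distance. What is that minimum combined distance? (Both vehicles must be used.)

68 miles — the smallest possible combined total.

Check every non-empty split of the stops between the two vehicles; for each half take its own optimal tour:
  {W1} + {A9, W3, U3}: 30 + 58 = 88
  {A9} + {W1, W3, U3}: 14 + 58 = 72
  {W1, A9} + {W3, U3}: 30 + 58 = 88
  {W3} + {W1, A9, U3}: 50 + 38 = 88
  {W1, W3} + {A9, U3}: 50 + 32 = 82
  {A9, W3} + {W1, U3}: 50 + 38 = 88
  … (7 splits in total)
  {W1, A9, W3} + {U3}: 50 + 18 = 68  ← best
Best: vehicle 1 HQ → W1 → W3 → A9 → HQ = 50; vehicle 2 HQ → U3 → HQ = 18; combined 68.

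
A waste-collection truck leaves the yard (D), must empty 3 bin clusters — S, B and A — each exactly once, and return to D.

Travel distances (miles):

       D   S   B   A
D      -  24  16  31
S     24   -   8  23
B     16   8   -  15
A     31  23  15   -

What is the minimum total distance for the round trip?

D→S→B→A→D: 24+8+15+31 = 78
D→S→A→B→D: 24+23+15+16 = 78
D→B→S→A→D: 16+8+23+31 = 78
The minimum is 78.
One optimal route: D → S → B → A → D (or its reverse).

Minimum total distance: 78 miles.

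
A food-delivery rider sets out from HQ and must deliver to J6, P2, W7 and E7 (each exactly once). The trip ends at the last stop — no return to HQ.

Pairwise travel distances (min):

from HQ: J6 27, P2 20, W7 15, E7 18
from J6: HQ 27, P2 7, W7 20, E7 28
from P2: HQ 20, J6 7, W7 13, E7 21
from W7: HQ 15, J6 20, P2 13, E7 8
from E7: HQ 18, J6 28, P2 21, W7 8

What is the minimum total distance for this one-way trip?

There are 4! = 24 possible orderings.
HQ→J6→P2→W7→E7: 27+7+13+8 = 55
HQ→J6→P2→E7→W7: 27+7+21+8 = 63
HQ→J6→W7→P2→E7: 27+20+13+21 = 81
HQ→J6→W7→E7→P2: 27+20+8+21 = 76
HQ→J6→E7→P2→W7: 27+28+21+13 = 89
HQ→J6→E7→W7→P2: 27+28+8+13 = 76
HQ→P2→J6→W7→E7: 20+7+20+8 = 55
HQ→P2→J6→E7→W7: 20+7+28+8 = 63
HQ→P2→W7→J6→E7: 20+13+20+28 = 81
HQ→P2→W7→E7→J6: 20+13+8+28 = 69
HQ→P2→E7→J6→W7: 20+21+28+20 = 89
HQ→P2→E7→W7→J6: 20+21+8+20 = 69
HQ→W7→J6→P2→E7: 15+20+7+21 = 63
HQ→W7→J6→E7→P2: 15+20+28+21 = 84
… (10 more)
HQ→E7→W7→P2→J6: 18+8+13+7 = 46  ← best
The minimum is 46.
One shortest path: HQ → E7 → W7 → P2 → J6.

Minimum one-way distance = 46 min.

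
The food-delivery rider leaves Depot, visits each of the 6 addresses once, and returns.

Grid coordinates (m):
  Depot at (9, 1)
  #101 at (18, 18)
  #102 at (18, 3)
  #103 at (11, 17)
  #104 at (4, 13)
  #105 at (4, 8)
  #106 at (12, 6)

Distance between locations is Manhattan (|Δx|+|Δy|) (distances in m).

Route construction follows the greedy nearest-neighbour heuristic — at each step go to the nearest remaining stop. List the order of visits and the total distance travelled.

Nearest-neighbour total = 68 m; route Depot → #106 → #102 → #101 → #103 → #104 → #105 → Depot.

From Depot: distances to unvisited — #106=8, #102=11, #105=12, #104=17, #103=18, #101=26. Nearest is #106 (8).
From #106: distances to unvisited — #102=9, #105=10, #103=12, #104=15, #101=18. Nearest is #102 (9).
From #102: distances to unvisited — #101=15, #105=19, #103=21, #104=24. Nearest is #101 (15).
From #101: distances to unvisited — #103=8, #104=19, #105=24. Nearest is #103 (8).
From #103: distances to unvisited — #104=11, #105=16. Nearest is #104 (11).
From #104: distances to unvisited — #105=5. Nearest is #105 (5).
Return #105→Depot: 12.
Total = 8 + 9 + 15 + 8 + 11 + 5 + 12 = 68.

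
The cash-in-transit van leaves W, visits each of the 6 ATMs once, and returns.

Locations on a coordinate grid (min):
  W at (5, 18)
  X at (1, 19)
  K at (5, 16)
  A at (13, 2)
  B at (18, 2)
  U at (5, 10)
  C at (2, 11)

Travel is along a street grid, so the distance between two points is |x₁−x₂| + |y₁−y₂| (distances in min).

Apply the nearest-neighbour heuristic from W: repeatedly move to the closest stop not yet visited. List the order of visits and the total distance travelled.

From W: distances to unvisited — K=2, X=5, U=8, C=10, A=24, B=29. Nearest is K (2).
From K: distances to unvisited — U=6, X=7, C=8, A=22, B=27. Nearest is U (6).
From U: distances to unvisited — C=4, X=13, A=16, B=21. Nearest is C (4).
From C: distances to unvisited — X=9, A=20, B=25. Nearest is X (9).
From X: distances to unvisited — A=29, B=34. Nearest is A (29).
From A: distances to unvisited — B=5. Nearest is B (5).
Return B→W: 29.
Total = 2 + 6 + 4 + 9 + 29 + 5 + 29 = 84.

84 min along W → K → U → C → X → A → B → W.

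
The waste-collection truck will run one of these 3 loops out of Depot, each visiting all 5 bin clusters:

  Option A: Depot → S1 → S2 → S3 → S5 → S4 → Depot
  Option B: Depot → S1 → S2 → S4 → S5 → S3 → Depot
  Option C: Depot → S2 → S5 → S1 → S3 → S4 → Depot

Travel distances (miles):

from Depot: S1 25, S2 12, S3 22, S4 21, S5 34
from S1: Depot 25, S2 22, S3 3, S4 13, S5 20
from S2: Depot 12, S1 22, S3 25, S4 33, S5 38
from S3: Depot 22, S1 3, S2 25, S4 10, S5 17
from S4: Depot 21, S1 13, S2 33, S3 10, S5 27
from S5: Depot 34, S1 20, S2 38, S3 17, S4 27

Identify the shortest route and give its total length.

104 miles — Option C is the shortest.

Option A: 25 + 22 + 25 + 17 + 27 + 21 = 137
Option B: 25 + 22 + 33 + 27 + 17 + 22 = 146
Option C: 12 + 38 + 20 + 3 + 10 + 21 = 104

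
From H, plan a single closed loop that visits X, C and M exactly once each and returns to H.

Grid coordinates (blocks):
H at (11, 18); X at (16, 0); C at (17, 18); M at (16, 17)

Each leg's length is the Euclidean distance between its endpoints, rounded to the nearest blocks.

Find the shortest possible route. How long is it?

Shortest round trip = 43 blocks.

With 3 stops there are 3!/2 = 3 distinct round trips (a route and its reverse cost the same).
H → X → C → M → H: 19+18+1+5 = 43
H → X → M → C → H: 19+17+1+6 = 43
H → C → X → M → H: 6+18+17+5 = 46
The minimum is 43.
One optimal route: H → X → C → M → H (or its reverse).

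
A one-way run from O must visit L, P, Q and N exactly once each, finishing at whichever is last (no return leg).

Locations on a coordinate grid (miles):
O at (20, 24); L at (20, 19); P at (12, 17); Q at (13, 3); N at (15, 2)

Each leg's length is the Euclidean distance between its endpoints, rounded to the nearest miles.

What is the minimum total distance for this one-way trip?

Minimum one-way distance = 29 miles.

There are 4! = 24 possible orderings.
O → L → P → Q → N: 5+8+14+2 = 29
O → L → P → N → Q: 5+8+15+2 = 30
O → L → Q → P → N: 5+17+14+15 = 51
O → L → Q → N → P: 5+17+2+15 = 39
O → L → N → P → Q: 5+18+15+14 = 52
O → L → N → Q → P: 5+18+2+14 = 39
O → P → L → Q → N: 11+8+17+2 = 38
O → P → L → N → Q: 11+8+18+2 = 39
O → P → Q → L → N: 11+14+17+18 = 60
O → P → Q → N → L: 11+14+2+18 = 45
O → P → N → L → Q: 11+15+18+17 = 61
O → P → N → Q → L: 11+15+2+17 = 45
O → Q → L → P → N: 22+17+8+15 = 62
O → Q → L → N → P: 22+17+18+15 = 72
… (10 more)
The minimum is 29.
One shortest path: O → L → P → Q → N.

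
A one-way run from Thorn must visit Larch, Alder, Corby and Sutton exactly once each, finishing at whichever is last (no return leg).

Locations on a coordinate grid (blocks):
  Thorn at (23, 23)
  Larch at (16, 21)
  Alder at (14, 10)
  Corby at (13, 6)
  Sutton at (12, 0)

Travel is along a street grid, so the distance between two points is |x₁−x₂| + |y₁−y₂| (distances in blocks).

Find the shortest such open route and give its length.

There are 4! = 24 possible orderings.
Thorn - Larch - Alder - Corby - Sutton: 9+13+5+7 = 34
Thorn - Larch - Alder - Sutton - Corby: 9+13+12+7 = 41
Thorn - Larch - Corby - Alder - Sutton: 9+18+5+12 = 44
Thorn - Larch - Corby - Sutton - Alder: 9+18+7+12 = 46
Thorn - Larch - Sutton - Alder - Corby: 9+25+12+5 = 51
Thorn - Larch - Sutton - Corby - Alder: 9+25+7+5 = 46
Thorn - Alder - Larch - Corby - Sutton: 22+13+18+7 = 60
Thorn - Alder - Larch - Sutton - Corby: 22+13+25+7 = 67
Thorn - Alder - Corby - Larch - Sutton: 22+5+18+25 = 70
Thorn - Alder - Corby - Sutton - Larch: 22+5+7+25 = 59
Thorn - Alder - Sutton - Larch - Corby: 22+12+25+18 = 77
Thorn - Alder - Sutton - Corby - Larch: 22+12+7+18 = 59
Thorn - Corby - Larch - Alder - Sutton: 27+18+13+12 = 70
Thorn - Corby - Larch - Sutton - Alder: 27+18+25+12 = 82
… (10 more)
The minimum is 34.
One shortest path: Thorn → Larch → Alder → Corby → Sutton.

34 blocks — the minimum one-way total.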